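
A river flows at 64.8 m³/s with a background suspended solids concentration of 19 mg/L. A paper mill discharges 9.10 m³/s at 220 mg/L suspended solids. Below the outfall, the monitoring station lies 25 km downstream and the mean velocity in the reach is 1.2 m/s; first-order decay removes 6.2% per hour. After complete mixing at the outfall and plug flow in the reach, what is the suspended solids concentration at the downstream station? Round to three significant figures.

30.2 mg/L

Mixed concentration C = ΣQC/ΣQ = (64.80·19.00 + 9.100·220.0) / 73.90 = 3233/73.90 = 43.75 mg/L.
Travel time t = 25·1000 / 1.2 = 20830 s = 5.787 h.
6.2%/h lost → k = −ln(1 − 0.062) = 0.06401 h⁻¹.
After decay, C = 43.75 × e^(−kt) = 43.75 × 0.6905 = 30.21 mg/L.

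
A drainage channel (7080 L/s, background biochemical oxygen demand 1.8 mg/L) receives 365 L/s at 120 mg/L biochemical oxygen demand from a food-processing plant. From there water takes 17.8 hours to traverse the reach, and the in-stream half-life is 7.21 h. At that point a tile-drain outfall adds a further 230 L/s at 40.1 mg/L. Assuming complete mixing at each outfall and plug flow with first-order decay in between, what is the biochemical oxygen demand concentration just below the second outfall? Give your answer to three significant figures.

2.53 mg/L

Mass balance: C = (7080·1.800 + 365.0·120.0) / 7445 = 56540/7445 = 7.595 mg/L; combined flow 7445 L/s.
Half-life 7.21 h → k = ln 2 / 7.21 = 0.09614 h⁻¹ = 2.307 d⁻¹.
First-order decay: C = 7.595·exp(−k·t) = 7.595·0.1806 = 1.372 mg/L.
Second outfall: C = (7445·1.372 + 230.0·40.10)/7675 = 2.533 mg/L.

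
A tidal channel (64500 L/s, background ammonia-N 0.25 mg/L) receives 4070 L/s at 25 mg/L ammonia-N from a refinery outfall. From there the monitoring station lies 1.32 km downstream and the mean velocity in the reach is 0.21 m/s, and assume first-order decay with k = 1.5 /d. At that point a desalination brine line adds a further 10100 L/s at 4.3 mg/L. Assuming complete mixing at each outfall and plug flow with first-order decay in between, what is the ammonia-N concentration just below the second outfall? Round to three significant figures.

Mixed concentration C = ΣQC/ΣQ = (64500·0.2500 + 4070·25.00) / 68570 = 117900/68570 = 1.719 mg/L; combined flow 68570 L/s.
Travel time t = 1.32·1000 / 0.21 = 6286 s = 1.746 h.
First-order decay: C = 1.719·exp(−k·t) = 1.719·0.8966 = 1.541 mg/L.
Second outfall: C = (68570·1.541 + 10100·4.300)/78670 = 1.895 mg/L.

1.90 mg/L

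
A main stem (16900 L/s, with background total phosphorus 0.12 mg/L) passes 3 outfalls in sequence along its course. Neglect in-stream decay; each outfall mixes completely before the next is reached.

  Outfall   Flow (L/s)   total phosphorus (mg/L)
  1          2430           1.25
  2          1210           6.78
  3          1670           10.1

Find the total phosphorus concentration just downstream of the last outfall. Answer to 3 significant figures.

1.36 mg/L

After outfall 1: Q = 16900 + 2430 = 19330 L/s; C = (16900·0.1200 + 2430·1.250)/19330 = 0.2621 mg/L.
After outfall 2: Q = 19330 + 1210 = 20540 L/s; C = (19330·0.2621 + 1210·6.780)/20540 = 0.6460 mg/L.
After outfall 3: Q = 20540 + 1670 = 22210 L/s; C = (20540·0.6460 + 1670·10.10)/22210 = 1.357 mg/L.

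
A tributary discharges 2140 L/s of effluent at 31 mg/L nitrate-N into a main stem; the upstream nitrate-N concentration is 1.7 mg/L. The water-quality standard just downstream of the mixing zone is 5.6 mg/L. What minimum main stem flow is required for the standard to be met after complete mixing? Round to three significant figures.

13900 L/s

Set C_mix = 5.6: (Q·1.700 + 2140·31.00) / (Q + 2140) = 5.6
→ Q = 2140·(31.00 − 5.6)/(5.6 − 1.700) = 13940 L/s.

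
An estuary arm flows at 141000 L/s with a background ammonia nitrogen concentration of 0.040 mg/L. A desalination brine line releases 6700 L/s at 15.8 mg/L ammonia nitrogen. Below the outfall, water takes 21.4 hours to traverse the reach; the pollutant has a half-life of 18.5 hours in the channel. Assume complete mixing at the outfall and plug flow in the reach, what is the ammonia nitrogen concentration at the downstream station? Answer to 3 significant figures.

0.339 mg/L

Mass balance: C = (141000·0.04000 + 6700·15.80) / 147700 = 111500/147700 = 0.7549 mg/L.
Half-life 18.5 h → k = ln 2 / 18.5 = 0.03747 h⁻¹ = 0.8992 d⁻¹.
Decay over the reach: 0.7549·exp(−kt) = 0.7549·0.4485 = 0.3386 mg/L.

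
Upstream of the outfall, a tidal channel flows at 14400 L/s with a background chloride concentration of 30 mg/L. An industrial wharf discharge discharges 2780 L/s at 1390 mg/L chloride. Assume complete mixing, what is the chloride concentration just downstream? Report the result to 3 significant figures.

Mixed concentration C = ΣQC/ΣQ = (14400·30.00 + 2780·1390) / 17180 = 4296000/17180 = 250.1 mg/L.

250 mg/L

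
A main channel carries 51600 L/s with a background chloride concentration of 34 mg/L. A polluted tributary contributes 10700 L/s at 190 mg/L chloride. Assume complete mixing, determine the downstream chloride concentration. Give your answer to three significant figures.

60.8 mg/L

Flow-weighted average: C = (51600·34.00 + 10700·190.0) / 62300 = 3787000/62300 = 60.79 mg/L.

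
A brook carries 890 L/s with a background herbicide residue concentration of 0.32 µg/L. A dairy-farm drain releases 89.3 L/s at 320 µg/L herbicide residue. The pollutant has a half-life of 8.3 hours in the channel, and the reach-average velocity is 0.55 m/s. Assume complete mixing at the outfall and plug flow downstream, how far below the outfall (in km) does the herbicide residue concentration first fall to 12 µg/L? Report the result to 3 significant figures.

21.3 km

After mixing, C = (890.0·0.3200 + 89.30·320.0) / 979.3 = 28860/979.3 = 29.47 µg/L.
Half-life 8.3 h → k = ln 2 / 8.3 = 0.08351 h⁻¹ = 2.004 d⁻¹.
Set 29.47·exp(−k·t) = 12 → t = ln(29.47/12)/k = 38730 s = 10.76 h.
Distance = v·t = 0.55·38730 = 21300 m = 21.30 km.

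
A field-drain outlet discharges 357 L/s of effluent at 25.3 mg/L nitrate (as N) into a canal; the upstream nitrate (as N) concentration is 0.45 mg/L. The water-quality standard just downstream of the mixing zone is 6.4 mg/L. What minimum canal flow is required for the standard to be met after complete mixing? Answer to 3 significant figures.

1130 L/s

Set C_mix = 6.4: (Q·0.4500 + 357.0·25.30) / (Q + 357.0) = 6.4
→ Q = 357.0·(25.30 − 6.4)/(6.4 − 0.4500) = 1134 L/s.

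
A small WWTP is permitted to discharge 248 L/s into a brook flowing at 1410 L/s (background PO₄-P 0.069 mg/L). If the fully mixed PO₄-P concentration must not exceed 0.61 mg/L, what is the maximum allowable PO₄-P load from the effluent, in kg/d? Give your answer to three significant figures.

Mass balance at the limit: 1410·0.06900 + 248.0·Cₑ = 1658·0.61 → Cₑ = 3.686 mg/L.
248.0 L/s = 0.2480 m³/s. Load = 0.2480 m³/s × 3.686 g/m³ × 86 400 s/d = 78.98 kg/d.

79.0 kg/d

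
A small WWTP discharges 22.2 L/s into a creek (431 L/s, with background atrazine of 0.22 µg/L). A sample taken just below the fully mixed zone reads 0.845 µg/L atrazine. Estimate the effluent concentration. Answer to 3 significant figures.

Mass balance: 431.0·0.2200 + 22.20·Cₑ = 453.2·0.8450
→ Cₑ = (453.2·0.8450 − 431.0·0.2200) / 22.20 = 12.98 µg/L.

13.0 µg/L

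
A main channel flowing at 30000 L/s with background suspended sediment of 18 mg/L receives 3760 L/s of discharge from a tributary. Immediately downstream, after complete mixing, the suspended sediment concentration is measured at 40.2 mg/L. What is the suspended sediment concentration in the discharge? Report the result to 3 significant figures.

217 mg/L

Mass balance: 30000·18.00 + 3760·Cₑ = 33760·40.20
→ Cₑ = (33760·40.20 − 30000·18.00) / 3760 = 217.3 mg/L.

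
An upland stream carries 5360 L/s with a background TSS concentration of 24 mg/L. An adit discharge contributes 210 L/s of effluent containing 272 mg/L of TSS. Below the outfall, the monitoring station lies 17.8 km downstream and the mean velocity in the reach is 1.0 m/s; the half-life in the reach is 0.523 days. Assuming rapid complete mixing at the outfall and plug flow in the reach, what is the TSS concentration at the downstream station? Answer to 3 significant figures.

Flow-weighted average: C = (5360·24.00 + 210.0·272.0) / 5570 = 185800/5570 = 33.35 mg/L.
Travel time t = 17.8·1000 / 1.0 = 17800 s = 4.944 h.
Half-life 0.523 d → k = ln 2 / 0.523 = 1.325 d⁻¹.
Applying C = C₀e^(−kt): 33.35 × 0.7611 = 25.38 mg/L.

25.4 mg/L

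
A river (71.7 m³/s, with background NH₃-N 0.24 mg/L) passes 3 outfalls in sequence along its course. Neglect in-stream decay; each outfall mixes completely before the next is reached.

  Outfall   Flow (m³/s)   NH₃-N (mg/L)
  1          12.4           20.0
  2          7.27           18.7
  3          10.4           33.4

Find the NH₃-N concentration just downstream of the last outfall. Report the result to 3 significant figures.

Below outfall 1: Q → 84.10 m³/s, C = (71.70·0.2400 + 12.40·20.00)/84.10 = 3.153 mg/L.
Below outfall 2: Q → 91.37 m³/s, C = (84.10·3.153 + 7.270·18.70)/91.37 = 4.390 mg/L.
Below outfall 3: Q → 101.8 m³/s, C = (91.37·4.390 + 10.40·33.40)/101.8 = 7.355 mg/L.

7.35 mg/L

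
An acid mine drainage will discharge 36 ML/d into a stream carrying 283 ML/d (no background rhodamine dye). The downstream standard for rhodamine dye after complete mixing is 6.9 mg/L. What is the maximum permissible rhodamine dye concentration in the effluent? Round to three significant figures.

61.1 mg/L

At the limit, (Qr·Cr + Qe·Cₑ)/(Qr + Qe) = 6.9:
Cₑ = (319.0·6.9 − 283.0·0) / 36.00 = 61.14 mg/L.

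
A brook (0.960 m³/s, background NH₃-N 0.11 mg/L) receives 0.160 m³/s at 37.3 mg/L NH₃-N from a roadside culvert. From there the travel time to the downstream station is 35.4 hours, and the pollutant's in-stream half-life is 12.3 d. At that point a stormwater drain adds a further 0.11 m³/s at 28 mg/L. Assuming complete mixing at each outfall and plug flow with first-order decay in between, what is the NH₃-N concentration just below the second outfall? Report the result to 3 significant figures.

Mass balance: C = (0.9600·0.1100 + 0.1600·37.30) / 1.120 = 6.074/1.120 = 5.423 mg/L; combined flow 1.120 m³/s.
Half-life 12.3 d → k = ln 2 / 12.3 = 0.05635 d⁻¹.
Decay over the reach: 5.423·exp(−kt) = 5.423·0.9202 = 4.990 mg/L.
Second outfall: C = (1.120·4.990 + 0.1100·28.00)/1.230 = 7.048 mg/L.

7.05 mg/L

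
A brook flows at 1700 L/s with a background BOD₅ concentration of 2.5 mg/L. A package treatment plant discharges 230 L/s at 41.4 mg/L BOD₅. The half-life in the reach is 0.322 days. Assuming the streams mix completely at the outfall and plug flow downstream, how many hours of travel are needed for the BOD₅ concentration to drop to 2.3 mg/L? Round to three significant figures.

Mixed concentration C = ΣQC/ΣQ = (1700·2.500 + 230.0·41.40) / 1930 = 13770/1930 = 7.136 mg/L.
Half-life 0.322 d → k = ln 2 / 0.322 = 2.153 d⁻¹.
7.136·exp(−k·t) = 2.3 → t = ln(7.136/2.3)/k = 45440 s = 12.62 h.

12.6 h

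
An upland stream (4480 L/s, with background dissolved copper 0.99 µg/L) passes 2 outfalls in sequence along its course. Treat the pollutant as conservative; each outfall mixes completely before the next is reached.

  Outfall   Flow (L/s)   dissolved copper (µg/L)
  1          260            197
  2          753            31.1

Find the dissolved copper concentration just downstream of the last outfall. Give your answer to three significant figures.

14.4 µg/L

Outfall 1: combined Q = 4740 L/s; C = (4480·0.9900 + 260.0·197.0)/4740 = 11.74 µg/L.
Outfall 2: combined Q = 5493 L/s; C = (4740·11.74 + 753.0·31.10)/5493 = 14.40 µg/L.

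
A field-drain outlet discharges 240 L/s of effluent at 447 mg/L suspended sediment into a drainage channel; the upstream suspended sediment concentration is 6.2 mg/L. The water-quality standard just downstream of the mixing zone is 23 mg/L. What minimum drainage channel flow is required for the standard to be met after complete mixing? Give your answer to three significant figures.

Set C_mix = 23: (Q·6.200 + 240.0·447.0) / (Q + 240.0) = 23
→ Q = 240.0·(447.0 − 23)/(23 − 6.200) = 6057 L/s.

6060 L/s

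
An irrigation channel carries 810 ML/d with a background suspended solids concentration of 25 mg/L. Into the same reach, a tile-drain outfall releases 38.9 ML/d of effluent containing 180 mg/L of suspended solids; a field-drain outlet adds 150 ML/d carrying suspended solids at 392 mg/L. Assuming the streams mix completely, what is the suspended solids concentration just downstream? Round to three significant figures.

Mixed concentration C = ΣQC/ΣQ = (810.0·25.00 + 38.90·180.0 + 150.0·392.0) / 998.9 = 86050/998.9 = 86.15 mg/L.

86.1 mg/L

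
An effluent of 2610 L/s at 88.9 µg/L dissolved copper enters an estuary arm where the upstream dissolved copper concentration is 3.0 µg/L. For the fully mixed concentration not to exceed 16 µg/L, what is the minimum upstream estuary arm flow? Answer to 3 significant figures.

Set C_mix = 16: (Q·3.000 + 2610·88.90) / (Q + 2610) = 16
→ Q = 2610·(88.90 − 16)/(16 − 3.000) = 14640 L/s.

14600 L/s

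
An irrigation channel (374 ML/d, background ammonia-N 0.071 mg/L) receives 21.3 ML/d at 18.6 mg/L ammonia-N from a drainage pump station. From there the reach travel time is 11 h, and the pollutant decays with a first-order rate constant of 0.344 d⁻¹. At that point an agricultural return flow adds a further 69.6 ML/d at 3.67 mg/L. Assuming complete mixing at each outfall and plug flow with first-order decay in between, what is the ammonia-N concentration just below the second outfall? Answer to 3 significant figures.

1.33 mg/L

Mixed concentration C = ΣQC/ΣQ = (374.0·0.07100 + 21.30·18.60) / 395.3 = 422.7/395.3 = 1.069 mg/L; combined flow 395.3 ML/d.
Decay over the reach: 1.069·exp(−kt) = 1.069·0.8541 = 0.9134 mg/L.
Second outfall: C = (395.3·0.9134 + 69.60·3.670)/464.9 = 1.326 mg/L.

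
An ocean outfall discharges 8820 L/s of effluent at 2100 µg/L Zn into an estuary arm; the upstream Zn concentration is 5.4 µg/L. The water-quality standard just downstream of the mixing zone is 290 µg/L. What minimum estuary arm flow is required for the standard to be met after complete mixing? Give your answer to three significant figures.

Set C_mix = 290: (Q·5.400 + 8820·2100) / (Q + 8820) = 290
→ Q = 8820·(2100 − 290)/(290 − 5.400) = 56090 L/s.

56100 L/s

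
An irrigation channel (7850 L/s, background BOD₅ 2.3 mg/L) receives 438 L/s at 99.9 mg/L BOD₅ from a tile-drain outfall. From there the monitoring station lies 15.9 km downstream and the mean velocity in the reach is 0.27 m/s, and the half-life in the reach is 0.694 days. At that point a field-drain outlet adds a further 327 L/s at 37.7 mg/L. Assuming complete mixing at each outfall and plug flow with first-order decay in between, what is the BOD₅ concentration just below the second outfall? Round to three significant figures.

Mixed concentration C = ΣQC/ΣQ = (7850·2.300 + 438.0·99.90) / 8288 = 61810/8288 = 7.458 mg/L; combined flow 8288 L/s.
Travel time t = 15.9·1000 / 0.27 = 58890 s = 16.36 h.
Half-life 0.694 d → k = ln 2 / 0.694 = 0.9988 d⁻¹.
After decay, C = 7.458 × e^(−kt) = 7.458 × 0.5062 = 3.775 mg/L.
Second outfall: C = (8288·3.775 + 327.0·37.70)/8615 = 5.063 mg/L.

5.06 mg/L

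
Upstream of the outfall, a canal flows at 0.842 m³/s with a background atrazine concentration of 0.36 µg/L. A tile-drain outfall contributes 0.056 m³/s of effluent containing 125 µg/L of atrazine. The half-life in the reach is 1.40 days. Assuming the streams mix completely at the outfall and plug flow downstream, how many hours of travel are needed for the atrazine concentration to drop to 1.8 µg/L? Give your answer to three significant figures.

73.1 h

Flow-weighted average: C = (0.8420·0.3600 + 0.05600·125.0) / 0.8980 = 7.303/0.8980 = 8.133 µg/L.
Half-life 1.40 d → k = ln 2 / 1.40 = 0.4951 d⁻¹.
8.133·exp(−k·t) = 1.8 → t = ln(8.133/1.8)/k = 263200 s = 73.10 h.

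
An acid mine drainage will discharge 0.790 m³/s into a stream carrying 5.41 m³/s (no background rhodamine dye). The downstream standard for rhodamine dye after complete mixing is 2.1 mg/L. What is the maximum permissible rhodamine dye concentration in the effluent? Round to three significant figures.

At the limit, (Qr·Cr + Qe·Cₑ)/(Qr + Qe) = 2.1:
Cₑ = (6.200·2.1 − 5.410·0) / 0.7900 = 16.48 mg/L.

16.5 mg/L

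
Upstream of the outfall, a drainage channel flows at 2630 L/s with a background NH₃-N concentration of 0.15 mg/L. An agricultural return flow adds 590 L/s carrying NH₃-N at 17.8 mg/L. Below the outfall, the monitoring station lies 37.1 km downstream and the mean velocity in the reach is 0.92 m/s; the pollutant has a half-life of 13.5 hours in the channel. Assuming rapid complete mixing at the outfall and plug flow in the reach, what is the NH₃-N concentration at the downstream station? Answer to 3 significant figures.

Mass balance: C = (2630·0.1500 + 590.0·17.80) / 3220 = 10900/3220 = 3.384 mg/L.
Travel time t = 37.1·1000 / 0.92 = 40330 s = 11.20 h.
Half-life 13.5 h → k = ln 2 / 13.5 = 0.05134 h⁻¹ = 1.232 d⁻¹.
First-order decay: C = 3.384·exp(−k·t) = 3.384·0.5626 = 1.904 mg/L.

1.90 mg/L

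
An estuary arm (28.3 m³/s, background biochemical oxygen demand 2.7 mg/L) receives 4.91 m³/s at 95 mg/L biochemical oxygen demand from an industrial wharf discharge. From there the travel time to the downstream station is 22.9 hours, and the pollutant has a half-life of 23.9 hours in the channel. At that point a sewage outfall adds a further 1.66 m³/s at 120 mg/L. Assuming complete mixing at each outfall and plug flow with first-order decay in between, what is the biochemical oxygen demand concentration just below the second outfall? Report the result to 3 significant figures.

Conservation of mass: C = (28.30·2.700 + 4.910·95.00) / 33.21 = 542.9/33.21 = 16.35 mg/L; combined flow 33.21 m³/s.
Half-life 23.9 h → k = ln 2 / 23.9 = 0.02900 h⁻¹ = 0.6960 d⁻¹.
Applying C = C₀e^(−kt): 16.35 × 0.5147 = 8.414 mg/L.
Second outfall: C = (33.21·8.414 + 1.660·120.0)/34.87 = 13.73 mg/L.

13.7 mg/L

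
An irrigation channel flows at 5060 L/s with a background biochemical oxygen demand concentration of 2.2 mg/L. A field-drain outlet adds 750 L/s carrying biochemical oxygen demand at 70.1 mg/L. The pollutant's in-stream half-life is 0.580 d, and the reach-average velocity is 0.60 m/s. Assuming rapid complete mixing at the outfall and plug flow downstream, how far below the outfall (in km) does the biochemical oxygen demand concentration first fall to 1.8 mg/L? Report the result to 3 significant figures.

Mass balance: C = (5060·2.200 + 750.0·70.10) / 5810 = 63710/5810 = 10.97 mg/L.
Half-life 0.580 d → k = ln 2 / 0.580 = 1.195 d⁻¹.
Set 10.97·exp(−k·t) = 1.8 → t = ln(10.97/1.8)/k = 130600 s = 36.29 h.
Distance = v·t = 0.60·130600 = 78380 m = 78.38 km.

78.4 km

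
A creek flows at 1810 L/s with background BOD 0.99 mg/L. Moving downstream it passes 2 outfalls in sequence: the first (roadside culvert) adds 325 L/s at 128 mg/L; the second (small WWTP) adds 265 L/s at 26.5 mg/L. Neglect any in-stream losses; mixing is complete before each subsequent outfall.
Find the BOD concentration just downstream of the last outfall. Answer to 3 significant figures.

21.0 mg/L

Below outfall 1: Q → 2135 L/s, C = (1810·0.9900 + 325.0·128.0)/2135 = 20.32 mg/L.
Below outfall 2: Q → 2400 L/s, C = (2135·20.32 + 265.0·26.50)/2400 = 21.01 mg/L.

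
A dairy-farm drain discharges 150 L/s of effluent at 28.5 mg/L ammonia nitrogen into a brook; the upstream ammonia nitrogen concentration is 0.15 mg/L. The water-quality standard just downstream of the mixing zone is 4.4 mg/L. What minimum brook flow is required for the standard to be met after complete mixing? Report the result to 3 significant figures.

Set C_mix = 4.4: (Q·0.1500 + 150.0·28.50) / (Q + 150.0) = 4.4
→ Q = 150.0·(28.50 − 4.4)/(4.4 − 0.1500) = 850.6 L/s.

851 L/s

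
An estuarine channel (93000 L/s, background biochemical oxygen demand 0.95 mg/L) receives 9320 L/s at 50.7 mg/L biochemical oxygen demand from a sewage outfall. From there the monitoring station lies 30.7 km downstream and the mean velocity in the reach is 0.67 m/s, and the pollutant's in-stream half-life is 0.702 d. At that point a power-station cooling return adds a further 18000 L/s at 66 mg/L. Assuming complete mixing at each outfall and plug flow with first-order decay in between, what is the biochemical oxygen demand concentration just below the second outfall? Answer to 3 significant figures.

12.6 mg/L

Conservation of mass: C = (93000·0.9500 + 9320·50.70) / 102300 = 560900/102300 = 5.482 mg/L; combined flow 102300 L/s.
Travel time t = 30.7·1000 / 0.67 = 45820 s = 12.73 h.
Half-life 0.702 d → k = ln 2 / 0.702 = 0.9874 d⁻¹.
First-order decay: C = 5.482·exp(−k·t) = 5.482·0.5924 = 3.247 mg/L.
At the second outfall, C = (102300·3.247 + 18000·66.00) / (102300 + 18000) = 12.63 mg/L.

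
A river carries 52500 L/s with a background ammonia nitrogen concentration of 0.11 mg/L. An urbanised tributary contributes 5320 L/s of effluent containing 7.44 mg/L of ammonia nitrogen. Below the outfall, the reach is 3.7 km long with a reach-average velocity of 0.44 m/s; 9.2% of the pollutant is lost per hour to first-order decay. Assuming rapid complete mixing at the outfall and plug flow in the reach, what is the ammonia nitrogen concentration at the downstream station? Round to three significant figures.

0.626 mg/L

Conservation of mass: C = (52500·0.1100 + 5320·7.440) / 57820 = 45360/57820 = 0.7844 mg/L.
Travel time t = 3.7·1000 / 0.44 = 8409 s = 2.336 h.
9.2%/h lost → k = −ln(1 − 0.092) = 0.09651 h⁻¹.
Applying C = C₀e^(−kt): 0.7844 × 0.7982 = 0.6261 mg/L.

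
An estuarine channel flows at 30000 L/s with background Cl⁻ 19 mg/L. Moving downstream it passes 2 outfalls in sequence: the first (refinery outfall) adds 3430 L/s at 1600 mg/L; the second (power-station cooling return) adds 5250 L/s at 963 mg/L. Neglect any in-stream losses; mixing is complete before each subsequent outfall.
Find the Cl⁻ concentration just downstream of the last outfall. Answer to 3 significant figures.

Outfall 1: combined Q = 33430 L/s; C = (30000·19.00 + 3430·1600)/33430 = 181.2 mg/L.
Outfall 2: combined Q = 38680 L/s; C = (33430·181.2 + 5250·963.0)/38680 = 287.3 mg/L.

287 mg/L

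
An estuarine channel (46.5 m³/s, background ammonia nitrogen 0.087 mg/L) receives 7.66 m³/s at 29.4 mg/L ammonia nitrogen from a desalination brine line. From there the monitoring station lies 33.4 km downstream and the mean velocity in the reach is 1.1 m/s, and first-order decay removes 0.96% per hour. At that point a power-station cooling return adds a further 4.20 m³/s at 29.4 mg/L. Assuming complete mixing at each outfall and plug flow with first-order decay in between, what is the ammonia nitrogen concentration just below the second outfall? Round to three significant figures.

Mixed concentration C = ΣQC/ΣQ = (46.50·0.08700 + 7.660·29.40) / 54.16 = 229.2/54.16 = 4.233 mg/L; combined flow 54.16 m³/s.
Travel time t = 33.4·1000 / 1.1 = 30360 s = 8.434 h.
0.96%/h lost → k = −ln(1 − 0.0096) = 0.009646 h⁻¹.
Applying C = C₀e^(−kt): 4.233 × 0.9219 = 3.902 mg/L.
Second outfall: C = (54.16·3.902 + 4.200·29.40)/58.36 = 5.737 mg/L.

5.74 mg/L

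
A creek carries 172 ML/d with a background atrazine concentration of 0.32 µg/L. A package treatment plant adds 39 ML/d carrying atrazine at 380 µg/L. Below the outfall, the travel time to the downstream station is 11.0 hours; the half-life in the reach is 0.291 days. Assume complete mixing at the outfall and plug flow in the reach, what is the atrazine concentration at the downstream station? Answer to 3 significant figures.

23.7 µg/L

After mixing, C = (172.0·0.3200 + 39.00·380.0) / 211.0 = 14880/211.0 = 70.50 µg/L.
Half-life 0.291 d → k = ln 2 / 0.291 = 2.382 d⁻¹.
Applying C = C₀e^(−kt): 70.50 × 0.3356 = 23.66 µg/L.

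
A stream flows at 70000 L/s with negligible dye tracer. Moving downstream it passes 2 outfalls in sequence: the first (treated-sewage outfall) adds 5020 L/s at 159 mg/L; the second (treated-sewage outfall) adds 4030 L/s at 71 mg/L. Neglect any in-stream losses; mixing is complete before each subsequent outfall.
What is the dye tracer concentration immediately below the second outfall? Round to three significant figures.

13.7 mg/L

Outfall 1: combined Q = 75020 L/s; C = (70000·0 + 5020·159.0)/75020 = 10.64 mg/L.
Outfall 2: combined Q = 79050 L/s; C = (75020·10.64 + 4030·71.00)/79050 = 13.72 mg/L.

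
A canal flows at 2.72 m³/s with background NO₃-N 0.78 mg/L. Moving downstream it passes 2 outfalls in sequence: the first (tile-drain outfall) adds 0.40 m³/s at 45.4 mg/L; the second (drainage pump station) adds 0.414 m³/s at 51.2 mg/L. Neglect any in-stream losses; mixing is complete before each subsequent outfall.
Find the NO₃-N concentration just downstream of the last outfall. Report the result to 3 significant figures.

Outfall 1: combined Q = 3.120 m³/s; C = (2.720·0.7800 + 0.4000·45.40)/3.120 = 6.501 mg/L.
Outfall 2: combined Q = 3.534 m³/s; C = (3.120·6.501 + 0.4140·51.20)/3.534 = 11.74 mg/L.

11.7 mg/L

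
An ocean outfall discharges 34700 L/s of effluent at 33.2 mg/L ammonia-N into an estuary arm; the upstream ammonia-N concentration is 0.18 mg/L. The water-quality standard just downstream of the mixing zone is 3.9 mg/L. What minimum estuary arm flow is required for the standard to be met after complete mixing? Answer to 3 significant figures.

273000 L/s

Set C_mix = 3.9: (Q·0.1800 + 34700·33.20) / (Q + 34700) = 3.9
→ Q = 34700·(33.20 − 3.9)/(3.9 − 0.1800) = 273300 L/s.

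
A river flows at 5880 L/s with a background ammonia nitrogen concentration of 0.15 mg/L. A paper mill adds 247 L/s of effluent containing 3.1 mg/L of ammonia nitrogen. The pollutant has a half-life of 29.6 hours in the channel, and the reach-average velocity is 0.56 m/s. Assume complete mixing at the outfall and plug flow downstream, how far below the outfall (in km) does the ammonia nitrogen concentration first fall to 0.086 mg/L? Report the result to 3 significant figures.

98.2 km

Conservation of mass: C = (5880·0.1500 + 247.0·3.100) / 6127 = 1648/6127 = 0.2689 mg/L.
Half-life 29.6 h → k = ln 2 / 29.6 = 0.02342 h⁻¹ = 0.5620 d⁻¹.
Set 0.2689·exp(−k·t) = 0.086 → t = ln(0.2689/0.086)/k = 175300 s = 48.69 h.
Distance = v·t = 0.56·175300 = 98150 m = 98.15 km.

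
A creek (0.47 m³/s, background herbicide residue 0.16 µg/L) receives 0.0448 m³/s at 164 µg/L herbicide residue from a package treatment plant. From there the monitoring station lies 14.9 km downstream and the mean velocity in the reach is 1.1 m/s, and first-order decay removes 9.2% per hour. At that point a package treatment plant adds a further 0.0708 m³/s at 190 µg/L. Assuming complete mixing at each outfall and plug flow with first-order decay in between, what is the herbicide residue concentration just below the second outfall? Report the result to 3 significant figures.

31.8 µg/L

Conservation of mass: C = (0.4700·0.1600 + 0.04480·164.0) / 0.5148 = 7.422/0.5148 = 14.42 µg/L; combined flow 0.5148 m³/s.
Travel time t = 14.9·1000 / 1.1 = 13550 s = 3.763 h.
9.2%/h lost → k = −ln(1 − 0.092) = 0.09651 h⁻¹.
After decay, C = 14.42 × e^(−kt) = 14.42 × 0.6955 = 10.03 µg/L.
At the second outfall, C = (0.5148·10.03 + 0.07080·190.0) / (0.5148 + 0.07080) = 31.79 µg/L.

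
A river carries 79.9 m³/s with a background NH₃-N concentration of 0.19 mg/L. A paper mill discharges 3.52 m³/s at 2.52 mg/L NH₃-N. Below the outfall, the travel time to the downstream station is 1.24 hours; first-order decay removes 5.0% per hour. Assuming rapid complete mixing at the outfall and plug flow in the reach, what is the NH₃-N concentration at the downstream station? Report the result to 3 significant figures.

Conservation of mass: C = (79.90·0.1900 + 3.520·2.520) / 83.42 = 24.05/83.42 = 0.2883 mg/L.
5.0%/h lost → k = −ln(1 − 0.05) = 0.05129 h⁻¹.
First-order decay: C = 0.2883·exp(−k·t) = 0.2883·0.9384 = 0.2705 mg/L.

0.271 mg/L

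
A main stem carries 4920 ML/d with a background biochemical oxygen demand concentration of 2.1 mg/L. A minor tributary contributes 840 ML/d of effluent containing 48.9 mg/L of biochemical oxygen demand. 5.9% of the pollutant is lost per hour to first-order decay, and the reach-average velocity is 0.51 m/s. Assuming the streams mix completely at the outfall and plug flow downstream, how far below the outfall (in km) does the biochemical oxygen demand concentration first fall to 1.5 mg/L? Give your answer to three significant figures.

Flow-weighted average: C = (4920·2.100 + 840.0·48.90) / 5760 = 51410/5760 = 8.925 mg/L.
5.9%/h lost → k = −ln(1 − 0.059) = 0.06081 h⁻¹.
Set 8.925·exp(−k·t) = 1.5 → t = ln(8.925/1.5)/k = 105600 s = 29.33 h.
Distance = v·t = 0.51·105600 = 53840 m = 53.84 km.

53.8 km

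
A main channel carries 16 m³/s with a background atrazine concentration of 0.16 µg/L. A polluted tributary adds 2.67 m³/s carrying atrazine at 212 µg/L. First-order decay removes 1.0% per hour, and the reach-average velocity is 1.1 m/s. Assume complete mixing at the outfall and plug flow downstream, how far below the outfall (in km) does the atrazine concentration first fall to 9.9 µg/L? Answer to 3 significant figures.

After mixing, C = (16.00·0.1600 + 2.670·212.0) / 18.67 = 568.6/18.67 = 30.46 µg/L.
1.0%/h lost → k = −ln(1 − 0.01) = 0.01005 h⁻¹.
Set 30.46·exp(−k·t) = 9.9 → t = ln(30.46/9.9)/k = 402500 s = 111.8 h.
Distance = v·t = 1.1·402500 = 442800 m = 442.8 km.

443 km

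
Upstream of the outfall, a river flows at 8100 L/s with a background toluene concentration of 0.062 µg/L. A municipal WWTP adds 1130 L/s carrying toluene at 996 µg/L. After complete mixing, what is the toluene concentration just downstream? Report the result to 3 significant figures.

122 µg/L

Flow-weighted average: C = (8100·0.06200 + 1130·996.0) / 9230 = 1126000/9230 = 122.0 µg/L.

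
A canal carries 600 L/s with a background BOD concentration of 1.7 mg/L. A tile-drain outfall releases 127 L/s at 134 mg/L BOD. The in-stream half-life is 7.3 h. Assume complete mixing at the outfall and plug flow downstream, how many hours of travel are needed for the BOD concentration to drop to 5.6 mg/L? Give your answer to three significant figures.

Conservation of mass: C = (600.0·1.700 + 127.0·134.0) / 727.0 = 18040/727.0 = 24.81 mg/L.
Half-life 7.3 h → k = ln 2 / 7.3 = 0.09495 h⁻¹ = 2.279 d⁻¹.
24.81·exp(−k·t) = 5.6 → t = ln(24.81/5.6)/k = 56440 s = 15.68 h.

15.7 h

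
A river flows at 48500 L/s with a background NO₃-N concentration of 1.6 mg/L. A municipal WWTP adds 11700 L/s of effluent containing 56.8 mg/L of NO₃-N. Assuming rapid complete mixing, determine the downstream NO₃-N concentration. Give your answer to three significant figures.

Mixed concentration C = ΣQC/ΣQ = (48500·1.600 + 11700·56.80) / 60200 = 742200/60200 = 12.33 mg/L.

12.3 mg/L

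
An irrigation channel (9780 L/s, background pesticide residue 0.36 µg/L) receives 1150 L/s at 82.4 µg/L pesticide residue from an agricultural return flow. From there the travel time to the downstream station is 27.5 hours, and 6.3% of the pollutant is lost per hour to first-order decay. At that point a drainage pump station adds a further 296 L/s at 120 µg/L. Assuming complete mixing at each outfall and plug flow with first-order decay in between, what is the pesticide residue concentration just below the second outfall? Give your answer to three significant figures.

4.63 µg/L

Mixed concentration C = ΣQC/ΣQ = (9780·0.3600 + 1150·82.40) / 10930 = 98280/10930 = 8.992 µg/L; combined flow 10930 L/s.
6.3%/h lost → k = −ln(1 − 0.063) = 0.06507 h⁻¹.
Applying C = C₀e^(−kt): 8.992 × 0.1670 = 1.502 µg/L.
At the second outfall, C = (10930·1.502 + 296.0·120.0) / (10930 + 296.0) = 4.627 µg/L.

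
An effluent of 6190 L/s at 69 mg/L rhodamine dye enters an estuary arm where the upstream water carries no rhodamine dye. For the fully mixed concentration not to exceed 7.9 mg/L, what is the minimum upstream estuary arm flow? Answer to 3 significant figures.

Set C_mix = 7.9: (Q·0 + 6190·69.00) / (Q + 6190) = 7.9
→ Q = 6190·(69.00 − 7.9)/(7.9 − 0) = 47870 L/s.

47900 L/s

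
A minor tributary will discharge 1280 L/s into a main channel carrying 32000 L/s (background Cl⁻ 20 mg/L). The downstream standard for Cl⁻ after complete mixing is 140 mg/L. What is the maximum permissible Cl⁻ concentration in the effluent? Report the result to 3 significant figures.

3140 mg/L

At the limit, (Qr·Cr + Qe·Cₑ)/(Qr + Qe) = 140:
Cₑ = (33280·140 − 32000·20.00) / 1280 = 3140 mg/L.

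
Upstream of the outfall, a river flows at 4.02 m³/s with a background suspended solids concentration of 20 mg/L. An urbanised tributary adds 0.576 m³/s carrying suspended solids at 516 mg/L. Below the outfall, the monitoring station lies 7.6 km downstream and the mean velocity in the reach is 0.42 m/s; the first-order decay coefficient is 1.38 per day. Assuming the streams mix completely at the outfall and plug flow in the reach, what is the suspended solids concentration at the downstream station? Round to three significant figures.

61.5 mg/L

Flow-weighted average: C = (4.020·20.00 + 0.5760·516.0) / 4.596 = 377.6/4.596 = 82.16 mg/L.
Travel time t = 7.6·1000 / 0.42 = 18100 s = 5.026 h.
First-order decay: C = 82.16·exp(−k·t) = 82.16·0.7490 = 61.54 mg/L.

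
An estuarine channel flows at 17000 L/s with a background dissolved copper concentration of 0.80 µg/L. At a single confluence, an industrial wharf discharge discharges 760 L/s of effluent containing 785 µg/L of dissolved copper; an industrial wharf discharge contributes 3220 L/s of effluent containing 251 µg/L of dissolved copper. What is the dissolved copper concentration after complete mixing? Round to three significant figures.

67.6 µg/L

Mixed concentration C = ΣQC/ΣQ = (17000·0.8000 + 760.0·785.0 + 3220·251.0) / 20980 = 1418000/20980 = 67.61 µg/L.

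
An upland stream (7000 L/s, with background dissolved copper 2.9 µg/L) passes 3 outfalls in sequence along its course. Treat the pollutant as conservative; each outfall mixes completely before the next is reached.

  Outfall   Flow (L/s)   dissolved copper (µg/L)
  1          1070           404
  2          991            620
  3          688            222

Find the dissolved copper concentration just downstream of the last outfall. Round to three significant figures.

125 µg/L

Below outfall 1: Q → 8070 L/s, C = (7000·2.900 + 1070·404.0)/8070 = 56.08 µg/L.
Below outfall 2: Q → 9061 L/s, C = (8070·56.08 + 991.0·620.0)/9061 = 117.8 µg/L.
Below outfall 3: Q → 9749 L/s, C = (9061·117.8 + 688.0·222.0)/9749 = 125.1 µg/L.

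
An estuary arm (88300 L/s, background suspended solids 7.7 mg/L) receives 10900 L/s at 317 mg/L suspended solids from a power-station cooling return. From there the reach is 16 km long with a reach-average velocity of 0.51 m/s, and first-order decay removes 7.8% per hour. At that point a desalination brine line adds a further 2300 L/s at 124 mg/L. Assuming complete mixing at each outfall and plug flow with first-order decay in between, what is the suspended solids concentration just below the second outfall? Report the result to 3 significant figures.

22.9 mg/L

After mixing, C = (88300·7.700 + 10900·317.0) / 99200 = 4135000/99200 = 41.69 mg/L; combined flow 99200 L/s.
Travel time t = 16·1000 / 0.51 = 31370 s = 8.715 h.
7.8%/h lost → k = −ln(1 − 0.078) = 0.08121 h⁻¹.
Applying C = C₀e^(−kt): 41.69 × 0.4928 = 20.54 mg/L.
At the second outfall, C = (99200·20.54 + 2300·124.0) / (99200 + 2300) = 22.89 mg/L.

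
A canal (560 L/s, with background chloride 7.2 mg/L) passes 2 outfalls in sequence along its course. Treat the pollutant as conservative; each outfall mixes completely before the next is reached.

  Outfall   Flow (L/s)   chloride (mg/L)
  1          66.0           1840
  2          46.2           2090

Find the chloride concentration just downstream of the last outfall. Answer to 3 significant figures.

Below outfall 1: Q → 626.0 L/s, C = (560.0·7.200 + 66.00·1840)/626.0 = 200.4 mg/L.
Below outfall 2: Q → 672.2 L/s, C = (626.0·200.4 + 46.20·2090)/672.2 = 330.3 mg/L.

330 mg/L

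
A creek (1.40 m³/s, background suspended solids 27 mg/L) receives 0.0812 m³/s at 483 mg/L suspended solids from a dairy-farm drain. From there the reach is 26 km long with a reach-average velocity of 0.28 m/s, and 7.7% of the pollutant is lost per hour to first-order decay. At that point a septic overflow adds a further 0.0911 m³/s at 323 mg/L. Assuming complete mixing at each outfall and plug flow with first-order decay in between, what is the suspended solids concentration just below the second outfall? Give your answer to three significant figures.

24.9 mg/L

Conservation of mass: C = (1.400·27.00 + 0.08120·483.0) / 1.481 = 77.02/1.481 = 52.00 mg/L; combined flow 1.481 m³/s.
Travel time t = 26·1000 / 0.28 = 92860 s = 25.79 h.
7.7%/h lost → k = −ln(1 − 0.077) = 0.08013 h⁻¹.
Decay over the reach: 52.00·exp(−kt) = 52.00·0.1266 = 6.583 mg/L.
Second outfall: C = (1.481·6.583 + 0.09110·323.0)/1.572 = 24.92 mg/L.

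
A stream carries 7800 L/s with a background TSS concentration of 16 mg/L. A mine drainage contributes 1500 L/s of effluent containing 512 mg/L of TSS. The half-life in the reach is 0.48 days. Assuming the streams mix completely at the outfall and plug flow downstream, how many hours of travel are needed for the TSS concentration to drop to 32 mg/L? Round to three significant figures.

18.3 h

Conservation of mass: C = (7800·16.00 + 1500·512.0) / 9300 = 892800/9300 = 96.00 mg/L.
Half-life 0.48 d → k = ln 2 / 0.48 = 1.444 d⁻¹.
96.00·exp(−k·t) = 32 → t = ln(96.00/32)/k = 65730 s = 18.26 h.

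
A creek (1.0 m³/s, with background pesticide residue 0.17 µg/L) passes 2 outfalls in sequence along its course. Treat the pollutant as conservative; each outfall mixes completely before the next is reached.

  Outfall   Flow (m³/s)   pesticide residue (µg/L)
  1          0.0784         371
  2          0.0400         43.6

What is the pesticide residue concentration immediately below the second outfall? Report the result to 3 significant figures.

27.7 µg/L

Outfall 1: combined Q = 1.078 m³/s; C = (1.000·0.1700 + 0.07840·371.0)/1.078 = 27.13 µg/L.
Outfall 2: combined Q = 1.118 m³/s; C = (1.078·27.13 + 0.04000·43.60)/1.118 = 27.72 µg/L.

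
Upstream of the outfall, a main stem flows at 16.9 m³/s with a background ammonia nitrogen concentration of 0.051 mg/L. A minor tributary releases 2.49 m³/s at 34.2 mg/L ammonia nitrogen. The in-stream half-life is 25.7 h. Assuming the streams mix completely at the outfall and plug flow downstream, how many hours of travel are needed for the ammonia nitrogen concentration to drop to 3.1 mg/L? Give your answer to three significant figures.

After mixing, C = (16.90·0.05100 + 2.490·34.20) / 19.39 = 86.02/19.39 = 4.436 mg/L.
Half-life 25.7 h → k = ln 2 / 25.7 = 0.02697 h⁻¹ = 0.6473 d⁻¹.
4.436·exp(−k·t) = 3.1 → t = ln(4.436/3.1)/k = 47840 s = 13.29 h.

13.3 h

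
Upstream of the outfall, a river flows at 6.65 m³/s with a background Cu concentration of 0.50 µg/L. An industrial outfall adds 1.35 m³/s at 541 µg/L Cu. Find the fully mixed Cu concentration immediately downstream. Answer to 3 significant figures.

91.7 µg/L

After mixing, C = (6.650·0.5000 + 1.350·541.0) / 8.000 = 733.7/8.000 = 91.71 µg/L.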